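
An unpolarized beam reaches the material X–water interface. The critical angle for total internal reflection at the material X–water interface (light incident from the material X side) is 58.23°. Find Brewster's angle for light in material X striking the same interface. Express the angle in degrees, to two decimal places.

n₂/n₁ = sin θ_c = sin 58.23° = 0.8502.
tan θ_B equals the same ratio, so θ_B = arctan(0.8502) = 40.37°.

θ_B ≈ 40.37°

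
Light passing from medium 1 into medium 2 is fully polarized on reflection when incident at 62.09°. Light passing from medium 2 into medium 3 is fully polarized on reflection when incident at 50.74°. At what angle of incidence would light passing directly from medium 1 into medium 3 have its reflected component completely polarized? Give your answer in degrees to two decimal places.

tan θ_B(1→2) = n₂/n₁ = tan 62.09° = 1.8879.
tan θ_B(2→3) = n₃/n₂ = tan 50.74° = 1.2235.
n₃/n₁ = 2.3098. Then tan θ_B(1→3) = n₃/n₁, so θ_B(1→3) = arctan(2.3098) = 66.59°.

θ_B ≈ 66.59°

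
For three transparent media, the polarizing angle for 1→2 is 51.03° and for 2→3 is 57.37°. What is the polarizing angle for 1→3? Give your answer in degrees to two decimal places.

tan θ_B(1→2) = n₂/n₁ = tan 51.03° = 1.2362.
tan θ_B(2→3) = n₃/n₂ = tan 57.37° = 1.5619.
Multiplying, n₃/n₁ = 1.2362 × 1.5619 = 1.9308, and θ_B(1→3) = arctan 1.9308 = 62.62°.

θ_B ≈ 62.62°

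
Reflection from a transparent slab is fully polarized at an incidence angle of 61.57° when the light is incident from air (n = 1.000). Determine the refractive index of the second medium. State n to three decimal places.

At the polarizing angle, tan θ_B = n₂/n₁ with n₁ on the incident side (air) and n₂ on the transmitted side (a transparent slab).
n₂ = n₁ tan θ_B = 1.000 × tan 61.57° = 1.847.

n ≈ 1.847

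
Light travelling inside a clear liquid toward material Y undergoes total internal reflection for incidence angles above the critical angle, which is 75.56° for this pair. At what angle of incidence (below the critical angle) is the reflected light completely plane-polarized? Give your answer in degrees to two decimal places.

n₂/n₁ = sin θ_c = sin 75.56° = 0.9684.
tan θ_B equals the same ratio, so θ_B = arctan(0.9684) = 44.08°.

θ_B ≈ 44.08°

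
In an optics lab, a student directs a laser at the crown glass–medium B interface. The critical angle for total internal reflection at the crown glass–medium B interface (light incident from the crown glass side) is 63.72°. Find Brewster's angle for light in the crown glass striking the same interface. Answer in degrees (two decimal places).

At the critical angle sin θ_c = n₂/n₁, giving n₂/n₁ = sin 63.72° = 0.8966.
Then tan θ_B = n₂/n₁ = 0.8966, so θ_B = arctan 0.8966 = 41.88°.

θ_B ≈ 41.88°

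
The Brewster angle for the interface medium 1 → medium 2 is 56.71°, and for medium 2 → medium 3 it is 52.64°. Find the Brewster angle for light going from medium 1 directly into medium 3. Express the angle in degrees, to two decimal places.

θ_B ≈ 63.38°

tan θ_B(1→2) = n₂/n₁ = tan 56.71° = 1.5229.
tan θ_B(2→3) = n₃/n₂ = tan 52.64° = 1.3098.
Multiplying, n₃/n₁ = 1.5229 × 1.3098 = 1.9948, and θ_B(1→3) = arctan 1.9948 = 63.38°.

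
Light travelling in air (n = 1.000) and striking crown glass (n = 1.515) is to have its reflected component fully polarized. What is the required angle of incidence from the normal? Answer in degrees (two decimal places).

At Brewster's angle the reflected and refracted rays are perpendicular, which with Snell's law gives tan θ_B = n₂/n₁.
tan θ_B = n₂/n₁ = 1.515/1.000 = 1.5150. Taking the arctangent, θ_B = 56.57°.

θ_B ≈ 56.57°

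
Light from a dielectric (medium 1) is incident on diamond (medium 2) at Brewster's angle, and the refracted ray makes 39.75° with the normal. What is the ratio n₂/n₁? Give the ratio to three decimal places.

n₂/n₁ ≈ 1.202

θ_B + θ_t = 90°, so θ_B = 90° − 39.75° = 50.25°.
tan θ_B = n₂/n₁, so n₂/n₁ = tan 50.25° = 1.202.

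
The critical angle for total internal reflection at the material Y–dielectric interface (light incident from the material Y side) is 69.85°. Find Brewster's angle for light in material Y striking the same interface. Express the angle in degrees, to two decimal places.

θ_B ≈ 43.19°

sin θ_c = n₂/n₁, so n₂/n₁ = sin 69.85° = 0.9388.
Brewster: tan θ_B = n₂/n₁ = 0.9388.
θ_B = arctan(0.9388) = 43.19°.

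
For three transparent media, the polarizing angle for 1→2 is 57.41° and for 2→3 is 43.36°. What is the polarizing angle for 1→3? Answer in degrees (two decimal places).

Each Brewster angle gives a ratio: n₂/n₁ = tan 57.41° = 1.5643, n₃/n₂ = tan 43.36° = 0.9443.
So n₃/n₁ = (n₂/n₁)(n₃/n₂) = 1.5643 × 0.9443 = 1.4772.
θ_B(1→3) = arctan(1.4772) = 55.90°.

θ_B ≈ 55.90°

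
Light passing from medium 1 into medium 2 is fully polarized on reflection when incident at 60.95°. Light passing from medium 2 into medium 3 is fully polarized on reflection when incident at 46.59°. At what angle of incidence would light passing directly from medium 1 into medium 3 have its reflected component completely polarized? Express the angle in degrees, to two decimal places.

θ_B ≈ 62.28°

n₂/n₁ = tan 60.95° = 1.8003 and n₃/n₂ = tan 46.59° = 1.0571.
n₃/n₁ = 1.9031. Then tan θ_B(1→3) = n₃/n₁, so θ_B(1→3) = arctan(1.9031) = 62.28°.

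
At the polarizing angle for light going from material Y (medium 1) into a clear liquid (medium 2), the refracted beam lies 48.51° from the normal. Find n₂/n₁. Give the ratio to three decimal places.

n₂/n₁ ≈ 0.884

At Brewster incidence θ_B = 90° − θ_t = 90° − 48.51° = 41.49°.
Then n₂/n₁ = tan θ_B = tan 41.49° = 0.884.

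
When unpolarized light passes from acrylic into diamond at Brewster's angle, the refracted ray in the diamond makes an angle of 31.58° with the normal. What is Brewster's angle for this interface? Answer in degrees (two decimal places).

θ_B ≈ 58.42°

Brewster's condition makes the reflected and refracted beams perpendicular: θ_B + θ_t = 90°.
θ_B = 90° − 31.58° = 58.42°.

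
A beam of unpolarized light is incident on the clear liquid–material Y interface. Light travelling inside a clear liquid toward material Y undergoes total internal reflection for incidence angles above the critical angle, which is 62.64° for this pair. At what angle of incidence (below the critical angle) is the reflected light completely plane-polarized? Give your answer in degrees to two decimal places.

At the critical angle sin θ_c = n₂/n₁, giving n₂/n₁ = sin 62.64° = 0.8881.
Then tan θ_B = n₂/n₁ = 0.8881, so θ_B = arctan 0.8881 = 41.61°.

θ_B ≈ 41.61°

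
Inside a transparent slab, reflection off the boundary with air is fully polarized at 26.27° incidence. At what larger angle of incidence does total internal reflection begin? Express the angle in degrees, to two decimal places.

θ_c ≈ 29.58°

From Brewster, n₂/n₁ = tan θ_B = tan 26.27° = 0.4936.
Then sin θ_c = n₂/n₁ = 0.4936, so θ_c = arcsin 0.4936 = 29.58°.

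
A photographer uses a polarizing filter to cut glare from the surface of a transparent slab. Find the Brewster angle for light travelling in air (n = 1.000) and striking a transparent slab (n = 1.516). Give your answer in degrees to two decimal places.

θ_B ≈ 56.59°

Brewster's condition: tan θ_B = n₂/n₁ = 1.516/1.000 = 1.5160. Taking the arctangent, θ_B = 56.59°.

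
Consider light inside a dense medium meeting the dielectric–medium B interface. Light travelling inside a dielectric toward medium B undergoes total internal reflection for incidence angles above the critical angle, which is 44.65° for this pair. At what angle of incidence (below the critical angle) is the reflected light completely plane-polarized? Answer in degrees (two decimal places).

At the critical angle sin θ_c = n₂/n₁, giving n₂/n₁ = sin 44.65° = 0.7028.
Then tan θ_B = n₂/n₁ = 0.7028, so θ_B = arctan 0.7028 = 35.10°.

θ_B ≈ 35.10°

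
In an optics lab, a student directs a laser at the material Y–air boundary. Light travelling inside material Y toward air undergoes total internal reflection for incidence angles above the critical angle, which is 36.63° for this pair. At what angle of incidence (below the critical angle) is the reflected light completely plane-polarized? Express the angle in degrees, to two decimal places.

θ_B ≈ 30.82°

At the critical angle sin θ_c = n₂/n₁, giving n₂/n₁ = sin 36.63° = 0.5966.
Then tan θ_B = n₂/n₁ = 0.5966, so θ_B = arctan 0.5966 = 30.82°.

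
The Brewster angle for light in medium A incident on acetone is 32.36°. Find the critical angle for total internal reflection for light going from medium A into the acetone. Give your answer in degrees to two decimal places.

θ_c ≈ 39.32°

From Brewster, n₂/n₁ = tan θ_B = tan 32.36° = 0.6336.
Then sin θ_c = n₂/n₁ = 0.6336, so θ_c = arcsin 0.6336 = 39.32°.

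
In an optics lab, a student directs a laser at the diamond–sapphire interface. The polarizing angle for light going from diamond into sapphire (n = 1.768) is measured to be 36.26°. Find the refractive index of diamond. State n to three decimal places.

n ≈ 2.410

At the polarizing angle, tan θ_B = n₂/n₁ with n₁ on the incident side (diamond) and n₂ on the transmitted side (sapphire).
n₁ = n₂ / tan θ_B = 1.768 / tan 36.26° = 2.410.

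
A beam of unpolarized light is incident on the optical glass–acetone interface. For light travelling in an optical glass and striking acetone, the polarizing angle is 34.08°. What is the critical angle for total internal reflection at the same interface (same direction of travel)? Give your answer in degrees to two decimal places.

tan θ_B = n₂/n₁ = tan 34.08° = 0.6765.
Total internal reflection: sin θ_c = n₂/n₁ = 0.6765.
θ_c = arcsin(0.6765) = 42.57°.

θ_c ≈ 42.57°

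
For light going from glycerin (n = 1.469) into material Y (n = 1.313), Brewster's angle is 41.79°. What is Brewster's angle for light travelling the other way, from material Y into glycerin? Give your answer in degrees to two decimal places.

θ_B' ≈ 48.21°

tan θ_B' = n₁/n₂ = 1/tan θ_B, so θ_B' = 90° − θ_B.
θ_B' = 90° − 41.79° = 48.21°.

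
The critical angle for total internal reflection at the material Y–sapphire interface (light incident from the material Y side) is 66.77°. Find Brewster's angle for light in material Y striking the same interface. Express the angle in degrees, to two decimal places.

θ_B ≈ 42.58°

At the critical angle sin θ_c = n₂/n₁, giving n₂/n₁ = sin 66.77° = 0.9189.
Then tan θ_B = n₂/n₁ = 0.9189, so θ_B = arctan 0.9189 = 42.58°.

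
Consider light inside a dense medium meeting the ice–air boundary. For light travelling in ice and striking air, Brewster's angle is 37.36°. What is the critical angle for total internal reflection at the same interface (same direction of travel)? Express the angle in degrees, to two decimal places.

θ_c ≈ 49.77°

n₂/n₁ = tan 37.36° = 0.7635; the critical angle satisfies sin θ_c = n₂/n₁.
θ_c = arcsin(0.7635) = 49.77°.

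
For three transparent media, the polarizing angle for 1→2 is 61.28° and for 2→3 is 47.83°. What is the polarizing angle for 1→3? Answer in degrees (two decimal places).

Each Brewster angle gives a ratio: n₂/n₁ = tan 61.28° = 1.8250, n₃/n₂ = tan 47.83° = 1.1040.
Multiplying, n₃/n₁ = 1.8250 × 1.1040 = 2.0148, and θ_B(1→3) = arctan 2.0148 = 63.60°.

θ_B ≈ 63.60°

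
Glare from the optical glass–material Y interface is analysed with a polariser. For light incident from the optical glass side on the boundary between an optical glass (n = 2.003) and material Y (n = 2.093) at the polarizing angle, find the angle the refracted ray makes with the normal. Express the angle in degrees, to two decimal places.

θ_t ≈ 43.74°

θ_B = arctan(n₂/n₁) = arctan(2.093/2.003) = 46.26°.
At Brewster's angle the reflected and refracted rays are perpendicular, so θ_t = 90° − θ_B = 90° − 46.26° = 43.74°.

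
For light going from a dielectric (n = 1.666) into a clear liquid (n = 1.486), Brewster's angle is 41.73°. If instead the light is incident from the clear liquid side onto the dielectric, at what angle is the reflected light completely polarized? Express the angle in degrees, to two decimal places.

θ_B' ≈ 48.27°

Reversing the direction swaps n₁ and n₂, so tan θ_B' = 1/tan θ_B and θ_B' = 90° − θ_B.
Hence θ_B' = 90° − 41.73° = 48.27°.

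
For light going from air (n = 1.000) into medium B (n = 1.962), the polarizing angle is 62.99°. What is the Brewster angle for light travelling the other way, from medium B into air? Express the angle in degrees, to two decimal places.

θ_B' ≈ 27.01°

Reversing the direction swaps n₁ and n₂, so tan θ_B' = 1/tan θ_B and θ_B' = 90° − θ_B.
Hence θ_B' = 90° − 62.99° = 27.01°.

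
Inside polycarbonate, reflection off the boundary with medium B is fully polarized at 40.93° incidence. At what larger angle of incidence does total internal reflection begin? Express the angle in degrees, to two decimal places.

θ_c ≈ 60.13°

From Brewster, n₂/n₁ = tan θ_B = tan 40.93° = 0.8671.
Then sin θ_c = n₂/n₁ = 0.8671, so θ_c = arcsin 0.8671 = 60.13°.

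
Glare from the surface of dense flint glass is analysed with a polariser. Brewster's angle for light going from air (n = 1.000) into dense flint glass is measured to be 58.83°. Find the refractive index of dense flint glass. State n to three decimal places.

Full polarization of the reflected beam means tan θ_B = n₂/n₁, where n₁ is the incident medium (air).
n₂ = n₁ tan θ_B = 1.000 × tan 58.83° = 1.653.

n ≈ 1.653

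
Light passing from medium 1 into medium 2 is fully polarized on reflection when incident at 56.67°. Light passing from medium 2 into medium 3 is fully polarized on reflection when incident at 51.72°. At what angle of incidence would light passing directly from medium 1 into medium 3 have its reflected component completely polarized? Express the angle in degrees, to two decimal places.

n₂/n₁ = tan 56.67° = 1.5206 and n₃/n₂ = tan 51.72° = 1.2671.
Multiplying, n₃/n₁ = 1.5206 × 1.2671 = 1.9268, and θ_B(1→3) = arctan 1.9268 = 62.57°.

θ_B ≈ 62.57°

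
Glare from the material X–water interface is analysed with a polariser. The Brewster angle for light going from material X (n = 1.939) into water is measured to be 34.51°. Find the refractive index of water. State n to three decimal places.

Brewster's law: tan θ_B = n₂/n₁ (light incident in material X, refracted into water).
n₂ = n₁ tan θ_B = 1.939 × tan 34.51° = 1.333.

n ≈ 1.333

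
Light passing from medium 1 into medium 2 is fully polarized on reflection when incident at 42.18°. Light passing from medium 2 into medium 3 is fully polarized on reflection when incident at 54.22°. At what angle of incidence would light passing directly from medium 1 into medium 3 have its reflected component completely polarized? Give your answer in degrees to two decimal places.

n₂/n₁ = tan 42.18° = 0.9061 and n₃/n₂ = tan 54.22° = 1.3876.
Multiplying, n₃/n₁ = 0.9061 × 1.3876 = 1.2573, and θ_B(1→3) = arctan 1.2573 = 51.50°.

θ_B ≈ 51.50°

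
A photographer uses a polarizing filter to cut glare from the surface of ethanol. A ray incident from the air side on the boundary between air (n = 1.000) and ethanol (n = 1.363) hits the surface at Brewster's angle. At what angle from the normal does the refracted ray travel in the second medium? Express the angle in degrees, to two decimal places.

θ_t ≈ 36.27°

θ_B = arctan(n₂/n₁) = arctan(1.363/1.000) = 53.73°.
The refracted ray is perpendicular to the reflected ray, so θ_t = 90° − θ_B = 36.27°.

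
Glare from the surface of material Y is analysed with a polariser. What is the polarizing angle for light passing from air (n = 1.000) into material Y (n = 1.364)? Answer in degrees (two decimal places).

θ_B ≈ 53.75°

tan θ_B = n₂/n₁ = 1.364/1.000 = 1.3640.
So θ_B = arctan 1.3640 = 53.75°.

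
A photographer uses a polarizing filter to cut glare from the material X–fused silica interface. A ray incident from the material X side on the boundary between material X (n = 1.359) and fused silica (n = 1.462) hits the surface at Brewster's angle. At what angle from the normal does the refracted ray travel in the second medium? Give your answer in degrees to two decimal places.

tan θ_B = n₂/n₁ = 1.462/1.359 = 1.0758, so θ_B = 47.09°.
At Brewster's angle the reflected and refracted rays are perpendicular, so θ_t = 90° − θ_B = 90° − 47.09° = 42.91°.

θ_t ≈ 42.91°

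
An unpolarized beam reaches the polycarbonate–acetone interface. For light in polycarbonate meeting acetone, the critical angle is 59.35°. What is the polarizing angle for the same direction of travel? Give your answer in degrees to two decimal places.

θ_B ≈ 40.71°

n₂/n₁ = sin θ_c = sin 59.35° = 0.8603.
tan θ_B equals the same ratio, so θ_B = arctan(0.8603) = 40.71°.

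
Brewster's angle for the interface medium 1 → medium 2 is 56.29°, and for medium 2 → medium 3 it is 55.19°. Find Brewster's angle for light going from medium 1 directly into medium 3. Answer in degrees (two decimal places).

Each Brewster angle gives a ratio: n₂/n₁ = tan 56.29° = 1.4989, n₃/n₂ = tan 55.19° = 1.4383.
So n₃/n₁ = (n₂/n₁)(n₃/n₂) = 1.4989 × 1.4383 = 2.1558.
θ_B(1→3) = arctan(2.1558) = 65.11°.

θ_B ≈ 65.11°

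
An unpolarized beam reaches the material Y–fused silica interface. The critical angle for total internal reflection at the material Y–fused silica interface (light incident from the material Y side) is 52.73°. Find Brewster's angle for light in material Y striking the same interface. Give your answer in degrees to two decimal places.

n₂/n₁ = sin θ_c = sin 52.73° = 0.7958.
tan θ_B equals the same ratio, so θ_B = arctan(0.7958) = 38.51°.

θ_B ≈ 38.51°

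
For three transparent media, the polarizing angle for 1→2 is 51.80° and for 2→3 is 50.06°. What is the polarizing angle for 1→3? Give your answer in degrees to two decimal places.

Each Brewster angle gives a ratio: n₂/n₁ = tan 51.80° = 1.2708, n₃/n₂ = tan 50.06° = 1.1943.
So n₃/n₁ = (n₂/n₁)(n₃/n₂) = 1.2708 × 1.1943 = 1.5177.
θ_B(1→3) = arctan(1.5177) = 56.62°.

θ_B ≈ 56.62°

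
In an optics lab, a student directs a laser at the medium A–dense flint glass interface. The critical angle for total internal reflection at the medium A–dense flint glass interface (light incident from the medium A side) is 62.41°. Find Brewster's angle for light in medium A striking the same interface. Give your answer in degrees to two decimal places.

θ_B ≈ 41.55°

At the critical angle sin θ_c = n₂/n₁, giving n₂/n₁ = sin 62.41° = 0.8863.
Then tan θ_B = n₂/n₁ = 0.8863, so θ_B = arctan 0.8863 = 41.55°.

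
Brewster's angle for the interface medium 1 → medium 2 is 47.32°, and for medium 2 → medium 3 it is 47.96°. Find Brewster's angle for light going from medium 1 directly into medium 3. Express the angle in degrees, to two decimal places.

n₂/n₁ = tan 47.32° = 1.0844 and n₃/n₂ = tan 47.96° = 1.1091.
n₃/n₁ = 1.2027. Then tan θ_B(1→3) = n₃/n₁, so θ_B(1→3) = arctan(1.2027) = 50.26°.

θ_B ≈ 50.26°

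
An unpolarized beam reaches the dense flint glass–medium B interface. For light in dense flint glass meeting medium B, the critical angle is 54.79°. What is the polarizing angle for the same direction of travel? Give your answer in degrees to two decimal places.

n₂/n₁ = sin θ_c = sin 54.79° = 0.8170.
tan θ_B equals the same ratio, so θ_B = arctan(0.8170) = 39.25°.

θ_B ≈ 39.25°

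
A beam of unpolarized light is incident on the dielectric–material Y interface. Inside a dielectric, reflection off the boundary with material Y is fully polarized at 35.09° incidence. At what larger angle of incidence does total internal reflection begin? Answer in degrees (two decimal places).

θ_c ≈ 44.63°

n₂/n₁ = tan 35.09° = 0.7026; the critical angle satisfies sin θ_c = n₂/n₁.
θ_c = arcsin(0.7026) = 44.63°.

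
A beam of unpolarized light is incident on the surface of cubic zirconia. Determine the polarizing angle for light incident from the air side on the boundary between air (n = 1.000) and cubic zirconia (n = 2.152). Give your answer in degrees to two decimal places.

tan θ_B = n₂/n₁ = 2.152/1.000 = 2.1520.
So θ_B = arctan 2.1520 = 65.08°.

θ_B ≈ 65.08°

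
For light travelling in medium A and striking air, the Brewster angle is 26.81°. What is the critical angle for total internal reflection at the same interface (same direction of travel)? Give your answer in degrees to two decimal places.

From Brewster, n₂/n₁ = tan θ_B = tan 26.81° = 0.5054.
Then sin θ_c = n₂/n₁ = 0.5054, so θ_c = arcsin 0.5054 = 30.35°.

θ_c ≈ 30.35°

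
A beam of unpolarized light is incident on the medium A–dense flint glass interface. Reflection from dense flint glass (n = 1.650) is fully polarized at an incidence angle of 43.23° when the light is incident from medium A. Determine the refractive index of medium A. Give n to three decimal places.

n ≈ 1.755

Full polarization of the reflected beam means tan θ_B = n₂/n₁, where n₁ is the incident medium (medium A).
n₁ = n₂ / tan θ_B = 1.650 / tan 43.23° = 1.755.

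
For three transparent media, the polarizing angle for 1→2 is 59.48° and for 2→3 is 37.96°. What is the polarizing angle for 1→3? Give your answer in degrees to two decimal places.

θ_B ≈ 52.92°

tan θ_B(1→2) = n₂/n₁ = tan 59.48° = 1.6963.
tan θ_B(2→3) = n₃/n₂ = tan 37.96° = 0.7802.
n₃/n₁ = 1.3234. Then tan θ_B(1→3) = n₃/n₁, so θ_B(1→3) = arctan(1.3234) = 52.92°.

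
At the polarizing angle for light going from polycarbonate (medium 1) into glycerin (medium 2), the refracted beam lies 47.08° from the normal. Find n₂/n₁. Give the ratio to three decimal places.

θ_B + θ_t = 90°, so θ_B = 90° − 47.08° = 42.92°.
Then n₂/n₁ = tan θ_B = tan 42.92° = 0.930.

n₂/n₁ ≈ 0.930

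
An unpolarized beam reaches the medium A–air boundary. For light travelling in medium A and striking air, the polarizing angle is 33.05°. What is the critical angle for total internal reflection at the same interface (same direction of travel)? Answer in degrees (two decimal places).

θ_c ≈ 40.59°

From Brewster, n₂/n₁ = tan θ_B = tan 33.05° = 0.6506.
Then sin θ_c = n₂/n₁ = 0.6506, so θ_c = arcsin 0.6506 = 40.59°.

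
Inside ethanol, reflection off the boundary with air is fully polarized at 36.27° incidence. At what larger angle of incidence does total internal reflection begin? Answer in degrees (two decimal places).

n₂/n₁ = tan 36.27° = 0.7338; the critical angle satisfies sin θ_c = n₂/n₁.
θ_c = arcsin(0.7338) = 47.20°.

θ_c ≈ 47.20°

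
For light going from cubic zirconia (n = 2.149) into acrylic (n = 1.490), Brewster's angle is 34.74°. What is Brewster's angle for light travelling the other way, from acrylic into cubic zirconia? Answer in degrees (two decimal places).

θ_B' ≈ 55.26°

tan θ_B' = n₁/n₂ = 1/tan θ_B, so θ_B' = 90° − θ_B.
θ_B' = 90° − 34.74° = 55.26°.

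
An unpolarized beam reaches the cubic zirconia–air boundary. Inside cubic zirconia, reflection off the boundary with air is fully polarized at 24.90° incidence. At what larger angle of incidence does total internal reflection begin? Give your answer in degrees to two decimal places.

From Brewster, n₂/n₁ = tan θ_B = tan 24.90° = 0.4642.
Then sin θ_c = n₂/n₁ = 0.4642, so θ_c = arcsin 0.4642 = 27.66°.

θ_c ≈ 27.66°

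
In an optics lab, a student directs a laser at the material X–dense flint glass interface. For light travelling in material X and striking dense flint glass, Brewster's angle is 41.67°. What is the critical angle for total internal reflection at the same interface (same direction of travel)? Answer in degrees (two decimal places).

From Brewster, n₂/n₁ = tan θ_B = tan 41.67° = 0.8900.
Then sin θ_c = n₂/n₁ = 0.8900, so θ_c = arcsin 0.8900 = 62.88°.

θ_c ≈ 62.88°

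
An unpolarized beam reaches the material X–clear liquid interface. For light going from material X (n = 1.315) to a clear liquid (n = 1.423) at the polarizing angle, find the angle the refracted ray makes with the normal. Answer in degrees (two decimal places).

θ_B = arctan(n₂/n₁) = arctan(1.423/1.315) = 47.26°.
The refracted ray is perpendicular to the reflected ray, so θ_t = 90° − θ_B = 42.74°.

θ_t ≈ 42.74°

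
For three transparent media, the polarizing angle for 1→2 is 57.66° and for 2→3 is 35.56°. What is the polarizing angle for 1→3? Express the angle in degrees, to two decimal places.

θ_B ≈ 48.47°

tan θ_B(1→2) = n₂/n₁ = tan 57.66° = 1.5794.
tan θ_B(2→3) = n₃/n₂ = tan 35.56° = 0.7149.
n₃/n₁ = 1.1291. Then tan θ_B(1→3) = n₃/n₁, so θ_B(1→3) = arctan(1.1291) = 48.47°.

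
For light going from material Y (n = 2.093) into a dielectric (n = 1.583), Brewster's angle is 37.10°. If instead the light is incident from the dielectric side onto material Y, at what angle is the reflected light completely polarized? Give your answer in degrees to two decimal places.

The two Brewster angles are complementary: θ_B' = 90° − θ_B = 90° − 37.10° = 52.90°.

θ_B' ≈ 52.90°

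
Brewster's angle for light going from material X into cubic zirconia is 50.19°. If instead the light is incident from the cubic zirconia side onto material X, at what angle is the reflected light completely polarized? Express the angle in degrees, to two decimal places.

θ_B' ≈ 39.81°

The two Brewster angles are complementary: θ_B' = 90° − θ_B = 90° − 50.19° = 39.81°.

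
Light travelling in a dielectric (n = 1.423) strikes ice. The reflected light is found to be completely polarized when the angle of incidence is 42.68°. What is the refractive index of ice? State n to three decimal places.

n ≈ 1.312

At the Brewster angle, tan θ_B = n₂/n₁ with n₁ on the incident side (a dielectric) and n₂ on the transmitted side (ice).
n₂ = n₁ tan θ_B = 1.423 × tan 42.68° = 1.312.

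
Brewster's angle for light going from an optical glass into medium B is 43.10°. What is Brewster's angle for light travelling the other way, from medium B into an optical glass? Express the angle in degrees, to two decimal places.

tan θ_B' = n₁/n₂ = 1/tan θ_B, so θ_B' = 90° − θ_B.
θ_B' = 90° − 43.10° = 46.90°.

θ_B' ≈ 46.90°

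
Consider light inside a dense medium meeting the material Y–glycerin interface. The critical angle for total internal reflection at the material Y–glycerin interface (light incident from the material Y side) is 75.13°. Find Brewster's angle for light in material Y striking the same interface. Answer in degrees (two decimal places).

θ_B ≈ 44.02°

At the critical angle sin θ_c = n₂/n₁, giving n₂/n₁ = sin 75.13° = 0.9665.
Then tan θ_B = n₂/n₁ = 0.9665, so θ_B = arctan 0.9665 = 44.02°.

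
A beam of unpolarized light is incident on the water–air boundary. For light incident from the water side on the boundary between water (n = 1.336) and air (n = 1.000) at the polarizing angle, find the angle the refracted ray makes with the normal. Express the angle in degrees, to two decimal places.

θ_B = arctan(n₂/n₁) = arctan(1.000/1.336) = 36.81°.
The refracted ray is perpendicular to the reflected ray, so θ_t = 90° − θ_B = 53.19°.

θ_t ≈ 53.19°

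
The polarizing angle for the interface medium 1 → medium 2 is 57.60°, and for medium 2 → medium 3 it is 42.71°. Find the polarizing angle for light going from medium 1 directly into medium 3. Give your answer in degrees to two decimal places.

n₂/n₁ = tan 57.60° = 1.5757 and n₃/n₂ = tan 42.71° = 0.9231.
Multiplying, n₃/n₁ = 1.5757 × 0.9231 = 1.4546, and θ_B(1→3) = arctan 1.4546 = 55.49°.

θ_B ≈ 55.49°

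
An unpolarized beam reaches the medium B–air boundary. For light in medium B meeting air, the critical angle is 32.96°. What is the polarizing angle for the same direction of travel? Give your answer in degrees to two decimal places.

θ_B ≈ 28.55°

sin θ_c = n₂/n₁, so n₂/n₁ = sin 32.96° = 0.5441.
Brewster: tan θ_B = n₂/n₁ = 0.5441.
θ_B = arctan(0.5441) = 28.55°.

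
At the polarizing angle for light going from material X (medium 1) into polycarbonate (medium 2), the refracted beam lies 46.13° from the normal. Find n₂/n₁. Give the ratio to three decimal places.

n₂/n₁ ≈ 0.961

θ_B + θ_t = 90°, so θ_B = 90° − 46.13° = 43.87°.
Then n₂/n₁ = tan θ_B = tan 43.87° = 0.961.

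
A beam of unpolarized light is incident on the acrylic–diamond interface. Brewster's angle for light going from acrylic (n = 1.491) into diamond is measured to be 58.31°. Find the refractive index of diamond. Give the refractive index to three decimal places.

n ≈ 2.415

Full polarization of the reflected beam means tan θ_B = n₂/n₁, where n₁ is the incident medium (acrylic).
n₂ = n₁ tan θ_B = 1.491 × tan 58.31° = 2.415.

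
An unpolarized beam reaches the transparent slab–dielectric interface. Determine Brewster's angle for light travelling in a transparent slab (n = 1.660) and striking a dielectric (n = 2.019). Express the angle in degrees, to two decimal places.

θ_B ≈ 50.57°

Brewster's condition: tan θ_B = n₂/n₁ = 2.019/1.660 = 1.2163.
θ_B = arctan(1.2163) = 50.57°.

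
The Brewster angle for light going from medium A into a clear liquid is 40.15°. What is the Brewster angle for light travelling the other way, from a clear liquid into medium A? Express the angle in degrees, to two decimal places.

θ_B' ≈ 49.85°

The two Brewster angles are complementary: θ_B' = 90° − θ_B = 90° − 40.15° = 49.85°.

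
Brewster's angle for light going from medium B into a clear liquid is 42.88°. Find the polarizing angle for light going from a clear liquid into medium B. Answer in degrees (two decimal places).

θ_B' ≈ 47.12°

tan θ_B' = n₁/n₂ = 1/tan θ_B, so θ_B' = 90° − θ_B.
θ_B' = 90° − 42.88° = 47.12°.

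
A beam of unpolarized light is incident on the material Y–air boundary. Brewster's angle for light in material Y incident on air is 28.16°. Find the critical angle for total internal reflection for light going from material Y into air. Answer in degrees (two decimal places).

From Brewster, n₂/n₁ = tan θ_B = tan 28.16° = 0.5353.
Then sin θ_c = n₂/n₁ = 0.5353, so θ_c = arcsin 0.5353 = 32.36°.

θ_c ≈ 32.36°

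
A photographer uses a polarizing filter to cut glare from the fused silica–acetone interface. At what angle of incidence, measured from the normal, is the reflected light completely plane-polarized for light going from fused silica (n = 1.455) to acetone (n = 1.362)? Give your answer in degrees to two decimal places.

θ_B ≈ 43.11°

tan θ_B = n₂/n₁ = 1.362/1.455 = 0.9361. Taking the arctangent, θ_B = 43.11°.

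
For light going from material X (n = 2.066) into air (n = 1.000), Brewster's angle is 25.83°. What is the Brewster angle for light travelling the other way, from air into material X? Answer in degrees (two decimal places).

θ_B' ≈ 64.17°

The two Brewster angles are complementary: θ_B' = 90° − θ_B = 90° − 25.83° = 64.17°.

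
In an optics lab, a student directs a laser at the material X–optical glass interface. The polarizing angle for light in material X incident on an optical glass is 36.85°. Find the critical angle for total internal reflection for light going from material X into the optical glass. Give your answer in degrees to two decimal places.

θ_c ≈ 48.54°

From Brewster, n₂/n₁ = tan θ_B = tan 36.85° = 0.7495.
Then sin θ_c = n₂/n₁ = 0.7495, so θ_c = arcsin 0.7495 = 48.54°.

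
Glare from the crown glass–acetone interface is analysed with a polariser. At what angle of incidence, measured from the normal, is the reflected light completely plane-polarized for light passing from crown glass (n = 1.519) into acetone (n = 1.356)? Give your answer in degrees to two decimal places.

θ_B ≈ 41.76°

The reflected p-component vanishes when tan θ_B = n₂/n₁.
Here n₂/n₁ = 1.356/1.519 = 0.8927, and Brewster's law gives tan θ_B = n₂/n₁.
θ_B = arctan(0.8927) = 41.76°.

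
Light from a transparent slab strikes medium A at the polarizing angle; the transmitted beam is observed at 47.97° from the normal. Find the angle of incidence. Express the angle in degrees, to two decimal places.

Brewster's condition makes the reflected and refracted beams perpendicular: θ_B + θ_t = 90°.
So θ_B = 90° − θ_t = 90° − 47.97° = 42.03°.

θ_B ≈ 42.03°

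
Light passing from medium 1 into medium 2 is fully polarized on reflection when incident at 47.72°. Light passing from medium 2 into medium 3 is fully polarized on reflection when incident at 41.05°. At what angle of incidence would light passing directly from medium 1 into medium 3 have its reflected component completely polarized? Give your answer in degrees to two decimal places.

n₂/n₁ = tan 47.72° = 1.0998 and n₃/n₂ = tan 41.05° = 0.8708.
So n₃/n₁ = (n₂/n₁)(n₃/n₂) = 1.0998 × 0.8708 = 0.9577.
θ_B(1→3) = arctan(0.9577) = 43.76°.

θ_B ≈ 43.76°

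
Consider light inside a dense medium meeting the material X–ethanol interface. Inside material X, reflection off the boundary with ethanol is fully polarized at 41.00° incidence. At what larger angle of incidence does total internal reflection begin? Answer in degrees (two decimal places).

tan θ_B = n₂/n₁ = tan 41.00° = 0.8693.
Total internal reflection: sin θ_c = n₂/n₁ = 0.8693.
θ_c = arcsin(0.8693) = 60.38°.

θ_c ≈ 60.38°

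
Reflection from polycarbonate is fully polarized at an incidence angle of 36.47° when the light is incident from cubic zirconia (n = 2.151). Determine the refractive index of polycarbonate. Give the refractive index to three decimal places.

n ≈ 1.590

At Brewster's angle, tan θ_B = n₂/n₁ with n₁ on the incident side (cubic zirconia) and n₂ on the transmitted side (polycarbonate).
n₂ = n₁ tan θ_B = 2.151 × tan 36.47° = 1.590.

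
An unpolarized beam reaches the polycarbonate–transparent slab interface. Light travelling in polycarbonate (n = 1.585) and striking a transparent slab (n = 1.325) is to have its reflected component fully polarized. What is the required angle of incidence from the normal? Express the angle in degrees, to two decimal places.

θ_B ≈ 39.89°

The reflected p-component vanishes when tan θ_B = n₂/n₁.
tan θ_B = n₂/n₁ = 1.325/1.585 = 0.8360. Taking the arctangent, θ_B = 39.89°.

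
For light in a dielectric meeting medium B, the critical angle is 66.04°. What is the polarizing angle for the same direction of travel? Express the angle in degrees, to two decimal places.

θ_B ≈ 42.42°

n₂/n₁ = sin θ_c = sin 66.04° = 0.9138.
tan θ_B equals the same ratio, so θ_B = arctan(0.9138) = 42.42°.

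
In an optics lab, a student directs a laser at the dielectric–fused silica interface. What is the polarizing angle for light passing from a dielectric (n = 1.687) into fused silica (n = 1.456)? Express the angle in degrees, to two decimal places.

θ_B ≈ 40.80°

At Brewster's angle the reflected and refracted rays are perpendicular, which with Snell's law gives tan θ_B = n₂/n₁.
Here n₂/n₁ = 1.456/1.687 = 0.8631, and Brewster's law gives tan θ_B = n₂/n₁. Taking the arctangent, θ_B = 40.80°.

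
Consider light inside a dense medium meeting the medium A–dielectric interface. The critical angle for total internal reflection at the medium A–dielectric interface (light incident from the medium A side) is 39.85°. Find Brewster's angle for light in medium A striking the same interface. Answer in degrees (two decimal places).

sin θ_c = n₂/n₁, so n₂/n₁ = sin 39.85° = 0.6408.
Brewster: tan θ_B = n₂/n₁ = 0.6408.
θ_B = arctan(0.6408) = 32.65°.

θ_B ≈ 32.65°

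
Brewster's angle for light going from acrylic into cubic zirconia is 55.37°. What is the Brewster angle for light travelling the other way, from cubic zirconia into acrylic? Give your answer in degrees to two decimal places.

Reversing the direction swaps n₁ and n₂, so tan θ_B' = 1/tan θ_B and θ_B' = 90° − θ_B.
Hence θ_B' = 90° − 55.37° = 34.63°.

θ_B' ≈ 34.63°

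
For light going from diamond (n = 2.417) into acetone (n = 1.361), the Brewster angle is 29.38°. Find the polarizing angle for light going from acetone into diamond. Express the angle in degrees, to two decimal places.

θ_B' ≈ 60.62°

The two Brewster angles are complementary: θ_B' = 90° − θ_B = 90° − 29.38° = 60.62°.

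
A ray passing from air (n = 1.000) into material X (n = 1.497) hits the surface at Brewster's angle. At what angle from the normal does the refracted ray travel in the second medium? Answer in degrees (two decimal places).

θ_t ≈ 33.74°

θ_B = arctan(n₂/n₁) = arctan(1.497/1.000) = 56.26°.
The refracted ray is perpendicular to the reflected ray, so θ_t = 90° − θ_B = 33.74°.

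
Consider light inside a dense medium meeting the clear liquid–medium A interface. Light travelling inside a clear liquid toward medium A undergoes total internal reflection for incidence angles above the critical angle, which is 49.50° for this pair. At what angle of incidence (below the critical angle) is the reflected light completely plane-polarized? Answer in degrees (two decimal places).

sin θ_c = n₂/n₁, so n₂/n₁ = sin 49.50° = 0.7604.
Brewster: tan θ_B = n₂/n₁ = 0.7604.
θ_B = arctan(0.7604) = 37.25°.

θ_B ≈ 37.25°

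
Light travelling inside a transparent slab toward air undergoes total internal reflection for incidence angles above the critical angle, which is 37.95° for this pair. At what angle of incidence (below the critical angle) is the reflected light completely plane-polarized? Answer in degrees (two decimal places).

At the critical angle sin θ_c = n₂/n₁, giving n₂/n₁ = sin 37.95° = 0.6150.
Then tan θ_B = n₂/n₁ = 0.6150, so θ_B = arctan 0.6150 = 31.59°.

θ_B ≈ 31.59°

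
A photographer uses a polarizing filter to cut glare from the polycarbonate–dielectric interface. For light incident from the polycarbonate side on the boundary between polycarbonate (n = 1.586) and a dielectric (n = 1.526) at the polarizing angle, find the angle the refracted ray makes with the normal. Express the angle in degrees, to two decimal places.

θ_t ≈ 46.10°

First find Brewster's angle: tan θ_B = 1.526/1.586 = 0.9622, giving θ_B = 43.90°.
The refracted ray is perpendicular to the reflected ray, so θ_t = 90° − θ_B = 46.10°.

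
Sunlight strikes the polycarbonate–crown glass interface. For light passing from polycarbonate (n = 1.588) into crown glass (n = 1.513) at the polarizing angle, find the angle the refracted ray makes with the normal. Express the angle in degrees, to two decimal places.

θ_t ≈ 46.39°

θ_B = arctan(n₂/n₁) = arctan(1.513/1.588) = 43.61°.
At Brewster's angle the reflected and refracted rays are perpendicular, so θ_t = 90° − θ_B = 90° − 43.61° = 46.39°.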